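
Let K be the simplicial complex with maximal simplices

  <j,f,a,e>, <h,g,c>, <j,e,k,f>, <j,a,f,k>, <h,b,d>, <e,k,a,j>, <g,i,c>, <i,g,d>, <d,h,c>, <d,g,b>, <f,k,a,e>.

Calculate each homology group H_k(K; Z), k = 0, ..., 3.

We work with the vertex ordering a < b < c < d < e < f < g < h < i < j < k. The simplices of K, each written with vertices in increasing order, are:

  0-simplices (11): a, b, c, d, e, f, g, h, i, j, k
  1-simplices (22): ae, af, aj, ak, bd, bg, bh, cd, cg, ch, ci, dg, dh, di, ef, ej, ek, fj, fk, gh, gi, jk
  2-simplices (16): aef, aej, aek, afj, afk, ajk, bdg, bdh, cdh, cgh, cgi, dgi, efj, efk, ejk, fjk
  3-simplices (5): aefj, aefk, aejk, afjk, efjk

Hence C_0 ≅ Z^11, C_1 ≅ Z^22, C_2 ≅ Z^16, C_3 ≅ Z^5.

∂_1: C_1 → C_0 sends each edge [p,q] (with p < q) to q − p. For instance
  ∂ej = j − e.
This gives a 11×22 integer matrix of rank 9; reducing to Smith normal form yields diagonal entries (1,1,1,1,1,1,1,1,1).

Boundary ∂_2: C_2 → C_1 acts by ∂[p,q,r] = [q,r] − [p,r] + [p,q]. For instance
  ∂efj = fj − ej + ef,
  ∂cdh = dh − ch + cd.
This gives a 22×16 integer matrix of rank 12; reducing to Smith normal form yields diagonal entries (1,1,1,1,1,1,1,1,1,1,1,1).

The boundary map ∂_3: C_3 → C_2 sends each 3-simplex σ to the alternating sum Σ_i (−1)^i (σ with its i-th vertex removed). For instance
  ∂efjk = fjk − ejk + efk − efj,
  ∂aefj = efj − afj + aej − aef.
The 16×5 boundary matrix has rank 4 and Smith normal form diag(1,1,1,1).

Computing H_k = (kernel of ∂_k) / (image of ∂_{k+1}):

  H_0: rank C_0 − rank ∂_1 = 11 − 9 = 2, and the invariant factors of ∂_1 are all 1, so H_0 ≅ Z^2.
  H_1: rank ker ∂_1 − rank ∂_2 = (22 − 9) − 12 = 1, and the invariant factors of ∂_2 are all 1, so H_1 ≅ Z.
  H_2: rank ker ∂_2 − rank ∂_3 = (16 − 12) − 4 = 0, and the invariant factors of ∂_3 are all 1, so H_2 ≅ 0.
  H_3: rank ker ∂_3 − rank ∂_4 = (5 − 4) − 0 = 1, and there is no ∂_4, so H_3 ≅ Z.

H_0 = Z^2,  H_1 = Z,  H_2 = 0,  H_3 = Z.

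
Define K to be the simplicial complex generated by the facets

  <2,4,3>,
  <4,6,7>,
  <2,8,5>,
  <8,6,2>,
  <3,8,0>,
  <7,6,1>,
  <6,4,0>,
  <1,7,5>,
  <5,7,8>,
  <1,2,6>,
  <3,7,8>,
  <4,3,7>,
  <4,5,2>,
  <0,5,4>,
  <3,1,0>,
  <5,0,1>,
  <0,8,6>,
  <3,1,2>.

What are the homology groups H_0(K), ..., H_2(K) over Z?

Order the vertices as 0 < 1 < 2 < 3 < 4 < 5 < 6 < 7 < 8. Listing each simplex with vertices in this order, K has dimension 2 with simplices:

  0-simplices (9): [0], [1], [2], [3], [4], [5], [6], [7], [8]
  1-simplices (27): (27 of them)
  2-simplices (18): [0,1,3], [0,1,5], [0,3,8], [0,4,5], [0,4,6], [0,6,8], [1,2,3], [1,2,6], [1,5,7], [1,6,7], [2,3,4], [2,4,5], [2,5,8], [2,6,8], [3,4,7], [3,7,8], [4,6,7], [5,7,8]

giving chain groups C_0 ≅ Z^9, C_1 ≅ Z^27, C_2 ≅ Z^18.

The boundary map ∂_1: C_1 → C_0 maps an edge to its endpoints' difference, ∂[p,q] = q − p. For instance
  ∂[1,7] = [7] − [1].
The resulting 9×27 matrix has rank 8, and its Smith normal form has invariant factors (1,1,1,1,1,1,1,1).

The boundary map ∂_2: C_2 → C_1 maps a triangle to the signed sum of its edges. For instance
  ∂[2,6,8] = [6,8] − [2,8] + [2,6],
  ∂[0,4,6] = [4,6] − [0,6] + [0,4].
The resulting 27×18 matrix has rank 17, and its Smith normal form has invariant factors (1,1,1,1,1,1,1,1,1,1,1,1,1,1,1,1,1).

Now H_k = ker ∂_k / im ∂_{k+1}, so:

  H_0: rank C_0 − rank ∂_1 = 9 − 8 = 1, and the invariant factors of ∂_1 are all 1, so H_0 = Z.
  H_1: rank ker ∂_1 − rank ∂_2 = (27 − 8) − 17 = 2, and the invariant factors of ∂_2 are all 1, so H_1 = Z^2.
  H_2: rank ker ∂_2 − rank ∂_3 = (18 − 17) − 0 = 1, and there is no ∂_3, so H_2 = Z.

As a check, the Euler characteristic is 9 − 27 + 18 = 0, which agrees with 1 − 2 + 1 = 0.

H_0 = Z,  H_1 = Z^2,  H_2 = Z.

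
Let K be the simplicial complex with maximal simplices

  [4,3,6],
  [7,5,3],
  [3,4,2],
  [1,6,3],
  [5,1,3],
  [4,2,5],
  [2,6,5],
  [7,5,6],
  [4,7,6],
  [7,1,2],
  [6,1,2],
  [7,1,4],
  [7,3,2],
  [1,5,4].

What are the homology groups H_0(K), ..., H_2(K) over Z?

K has 7 vertices, 21 edges, 14 triangles.
rank ∂_0 = 0, rank ∂_1 = 6 ⇒ b_0 = 7 − 0 − 6 = 1; all invariant factors of ∂_1 are 1 so no torsion. So H_0 = Z.
rank ∂_1 = 6, rank ∂_2 = 13 ⇒ b_1 = 21 − 6 − 13 = 2; all invariant factors of ∂_2 are 1 so no torsion. So H_1 = Z^2.
rank ∂_2 = 13, rank ∂_3 = 0 ⇒ b_2 = 14 − 13 − 0 = 1. So H_2 = Z.

H_0 ≅ Z,  H_1 ≅ Z^2,  H_2 ≅ Z.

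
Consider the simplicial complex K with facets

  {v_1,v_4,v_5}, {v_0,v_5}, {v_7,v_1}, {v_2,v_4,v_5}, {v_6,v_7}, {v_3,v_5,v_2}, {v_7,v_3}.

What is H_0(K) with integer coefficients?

Take the total order v_0 < v_1 < v_2 < v_3 < v_4 < v_5 < v_6 < v_7 on the vertex set. Then K (dimension 2) consists of the simplices:

  0-simplices (8): [v_0], [v_1], [v_2], [v_3], [v_4], [v_5], [v_6], [v_7]
  1-simplices (11): [v_0,v_5], [v_1,v_4], [v_1,v_5], [v_1,v_7], [v_2,v_3], [v_2,v_4], [v_2,v_5], [v_3,v_5], [v_3,v_7], [v_4,v_5], [v_6,v_7]
  2-simplices (3): [v_1,v_4,v_5], [v_2,v_3,v_5], [v_2,v_4,v_5]

Hence C_0 ≅ Z^8, C_1 ≅ Z^11, C_2 ≅ Z^3.

The boundary map ∂_1: C_1 → C_0 is given by ∂[p,q] = [q] − [p].
This gives a 8×11 integer matrix of rank 7; reducing to Smith normal form yields diagonal entries (1,1,1,1,1,1,1).

∂_2: C_2 → C_1 sends each 2-simplex [p,q,r] to [q,r] − [p,r] + [p,q]. For instance
  ∂[v_2,v_4,v_5] = [v_4,v_5] − [v_2,v_5] + [v_2,v_4],
  ∂[v_1,v_4,v_5] = [v_4,v_5] − [v_1,v_5] + [v_1,v_4].
This gives a 11×3 integer matrix of rank 3; reducing to Smith normal form yields diagonal entries (1,1,1).

From H_k ≅ ker(∂_k) / im(∂_{k+1}) we obtain:

  H_0: rank C_0 − rank ∂_1 = 8 − 7 = 1, and the invariant factors of ∂_1 are all 1, so H_0 = Z.

H_0 = Z.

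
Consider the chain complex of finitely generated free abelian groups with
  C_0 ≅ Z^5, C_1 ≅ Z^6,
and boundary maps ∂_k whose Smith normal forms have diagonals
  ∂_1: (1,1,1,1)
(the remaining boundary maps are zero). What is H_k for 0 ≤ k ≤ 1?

H_0 = Z,  H_1 = Z^2.

H_0: b_0 = 5 − 0 − 4 = 1; torsion from ∂_1 factors > 1: none. So H_0 = Z.
H_1: b_1 = 6 − 4 − 0 = 2; torsion from ∂_2 factors > 1: none. So H_1 = Z^2.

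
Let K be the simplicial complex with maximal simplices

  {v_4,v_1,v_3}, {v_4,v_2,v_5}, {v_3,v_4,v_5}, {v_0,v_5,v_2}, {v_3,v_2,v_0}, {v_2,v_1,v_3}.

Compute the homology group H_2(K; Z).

H_2 ≅ 0.

Order the vertices as v_0 < v_1 < v_2 < v_3 < v_4 < v_5. Listing each simplex with vertices in this order, K has dimension 2 with simplices:

  0-simplices (6): [v_0], [v_1], [v_2], [v_3], [v_4], [v_5]
  1-simplices (12): [v_0,v_2], [v_0,v_3], [v_0,v_5], [v_1,v_2], [v_1,v_3], [v_1,v_4], [v_2,v_3], [v_2,v_4], [v_2,v_5], [v_3,v_4], [v_3,v_5], [v_4,v_5]
  2-simplices (6): [v_0,v_2,v_3], [v_0,v_2,v_5], [v_1,v_2,v_3], [v_1,v_3,v_4], [v_2,v_4,v_5], [v_3,v_4,v_5]

so the chain groups are C_0 ≅ Z^6, C_1 ≅ Z^12, C_2 ≅ Z^6.

Boundary ∂_1: C_1 → C_0 sends each edge [p,q] (with p < q) to q − p.
The resulting 6×12 matrix has rank 5, and its Smith normal form has invariant factors (1,1,1,1,1).

Boundary ∂_2: C_2 → C_1 sends each 2-simplex [p,q,r] to [q,r] − [p,r] + [p,q]. For instance
  ∂[v_2,v_4,v_5] = [v_4,v_5] − [v_2,v_5] + [v_2,v_4],
  ∂[v_3,v_4,v_5] = [v_4,v_5] − [v_3,v_5] + [v_3,v_4].
The resulting 12×6 matrix has rank 6, and its Smith normal form has invariant factors (1,1,1,1,1,1).

Now H_k = ker ∂_k / im ∂_{k+1}, so:

  H_2: rank ker ∂_2 − rank ∂_3 = (6 − 6) − 0 = 0, and there is no ∂_3, so H_2 = 0.

(K is a triangulation of the cylinder S^1 x I.)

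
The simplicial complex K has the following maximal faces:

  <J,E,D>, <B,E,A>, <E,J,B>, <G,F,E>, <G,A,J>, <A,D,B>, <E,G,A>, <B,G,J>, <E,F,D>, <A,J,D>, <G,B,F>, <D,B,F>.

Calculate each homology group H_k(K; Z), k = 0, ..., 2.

H_0 = Z,  H_1 = Z/2,  H_2 = 0.

Take the total order A < B < D < E < F < G < J on the vertex set. Then K (dimension 2) consists of the simplices:

  0-simplices (7): A, B, D, E, F, G, J
  1-simplices (18): AB, AD, AE, AG, AJ, BD, BE, BF, BG, BJ, DE, DF, DJ, EF, EG, EJ, FG, GJ
  2-simplices (12): ABD, ABE, ADJ, AEG, AGJ, BDF, BEJ, BFG, BGJ, DEF, DEJ, EFG

giving chain groups C_0 ≅ Z^7, C_1 ≅ Z^18, C_2 ≅ Z^12.

∂_1: C_1 → C_0 is given by ∂[p,q] = [q] − [p]. For instance
  ∂DE = E − D.
As a 7×18 matrix over Z this has rank 6, with invariant factors (1,1,1,1,1,1).

∂_2: C_2 → C_1 maps a triangle to the signed sum of its edges. For instance
  ∂EFG = FG − EG + EF,
  ∂BDF = DF − BF + BD.
The resulting 18×12 matrix has rank 12, and its Smith normal form has invariant factors (1,1,1,1,1,1,1,1,1,1,1,2).

From H_k ≅ ker(∂_k) / im(∂_{k+1}) we obtain:

  H_0: rank C_0 − rank ∂_1 = 7 − 6 = 1, and the invariant factors of ∂_1 are all 1, so H_0 ≅ Z.
  H_1: rank ker ∂_1 − rank ∂_2 = (18 − 6) − 12 = 0, and ∂_2 has invariant factor 2 > 1, so H_1 ≅ Z/2.
  H_2: rank ker ∂_2 − rank ∂_3 = (12 − 12) − 0 = 0, and there is no ∂_3, so H_2 ≅ 0.

As a check, the Euler characteristic is 7 − 18 + 12 = 1, which agrees with 1 − 0 + 0 = 1.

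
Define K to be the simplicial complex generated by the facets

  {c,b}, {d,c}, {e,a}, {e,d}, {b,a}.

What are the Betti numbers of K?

Fix the vertex order a < b < c < d < e and write every simplex with vertices in increasing order. Then dim K = 1 and the simplices of K are:

  0-simplices (5): a, b, c, d, e
  1-simplices (5): ab, ae, bc, cd, de

so the chain groups are C_0 ≅ Z^5, C_1 ≅ Z^5.

The boundary map ∂_1: C_1 → C_0 sends each edge [p,q] (with p < q) to q − p. For instance
  ∂ae = e − a.
The resulting 5×5 matrix has rank 4, and its Smith normal form has invariant factors (1,1,1,1).

From H_k ≅ ker(∂_k) / im(∂_{k+1}) we obtain:

  H_0: rank C_0 − rank ∂_1 = 5 − 4 = 1, and the invariant factors of ∂_1 are all 1, so H_0 = Z.
  H_1: rank ker ∂_1 − rank ∂_2 = (5 − 4) − 0 = 1, and there is no ∂_2, so H_1 = Z.

Hence the Betti numbers are b_0 = 1, b_1 = 1.

b_0 = 1, b_1 = 1.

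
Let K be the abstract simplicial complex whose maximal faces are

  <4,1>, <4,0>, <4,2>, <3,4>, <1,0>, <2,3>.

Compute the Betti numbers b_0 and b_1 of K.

b_0 = 1, b_1 = 2.

We work with the vertex ordering 0 < 1 < 2 < 3 < 4. The simplices of K, each written with vertices in increasing order, are:

  0-simplices (5): [0], [1], [2], [3], [4]
  1-simplices (6): [0,1], [0,4], [1,4], [2,3], [2,4], [3,4]

giving chain groups C_0 ≅ Z^5, C_1 ≅ Z^6.

Boundary ∂_1: C_1 → C_0 sends each edge [p,q] (with p < q) to q − p. For instance
  ∂[0,1] = [1] − [0].
The 5×6 boundary matrix has rank 4 and Smith normal form diag(1,1,1,1).

Reading off H_k = ker ∂_k / im ∂_{k+1}:

  H_0: rank C_0 − rank ∂_1 = 5 − 4 = 1, and the invariant factors of ∂_1 are all 1, so H_0 = Z.
  H_1: rank ker ∂_1 − rank ∂_2 = (6 − 4) − 0 = 2, and there is no ∂_2, so H_1 = Z^2.

As a check, the Euler characteristic is 5 − 6 = -1, which agrees with 1 − 2 = -1.

Hence the Betti numbers are b_0 = 1, b_1 = 2.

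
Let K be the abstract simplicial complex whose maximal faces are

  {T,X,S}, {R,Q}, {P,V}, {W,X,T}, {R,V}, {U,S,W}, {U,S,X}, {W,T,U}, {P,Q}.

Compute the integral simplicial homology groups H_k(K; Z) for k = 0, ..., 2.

H_0 ≅ Z^2,  H_1 ≅ Z^2,  H_2 = 0.

We work with the vertex ordering P < Q < R < S < T < U < V < W < X. The simplices of K, each written with vertices in increasing order, are:

  0-simplices (9): P, Q, R, S, T, U, V, W, X
  1-simplices (14): PQ, PV, QR, RV, ST, SU, SW, SX, TU, TW, TX, UW, UX, WX
  2-simplices (5): STX, SUW, SUX, TUW, TWX

Hence C_0 ≅ Z^9, C_1 ≅ Z^14, C_2 ≅ Z^5.

∂_1: C_1 → C_0 is given by ∂[p,q] = [q] − [p]. For instance
  ∂RV = V − R.
As a 9×14 matrix over Z this has rank 7, with invariant factors (1,1,1,1,1,1,1).

∂_2: C_2 → C_1 sends each 2-simplex [p,q,r] to [q,r] − [p,r] + [p,q]. For instance
  ∂STX = TX − SX + ST,
  ∂SUW = UW − SW + SU.
The 14×5 boundary matrix has rank 5 and Smith normal form diag(1,1,1,1,1).

From H_k ≅ ker(∂_k) / im(∂_{k+1}) we obtain:

  H_0: rank C_0 − rank ∂_1 = 9 − 7 = 2, and the invariant factors of ∂_1 are all 1, so H_0 ≅ Z^2.
  H_1: rank ker ∂_1 − rank ∂_2 = (14 − 7) − 5 = 2, and the invariant factors of ∂_2 are all 1, so H_1 ≅ Z^2.
  H_2: rank ker ∂_2 − rank ∂_3 = (5 − 5) − 0 = 0, and there is no ∂_3, so H_2 ≅ 0.

(K is a triangulation of the disjoint union of the circle S^1 and the Möbius band.)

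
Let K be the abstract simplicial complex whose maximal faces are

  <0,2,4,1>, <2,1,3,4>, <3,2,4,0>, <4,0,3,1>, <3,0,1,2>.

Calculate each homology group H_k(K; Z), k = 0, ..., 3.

H_0 = Z,  H_1 = 0,  H_2 = 0,  H_3 = Z.

Order the vertices as 0 < 1 < 2 < 3 < 4. Listing each simplex with vertices in this order, K has dimension 3 with simplices:

  0-simplices (5): [0], [1], [2], [3], [4]
  1-simplices (10): [0,1], [0,2], [0,3], [0,4], [1,2], [1,3], [1,4], [2,3], [2,4], [3,4]
  2-simplices (10): [0,1,2], [0,1,3], [0,1,4], [0,2,3], [0,2,4], [0,3,4], [1,2,3], [1,2,4], [1,3,4], [2,3,4]
  3-simplices (5): [0,1,2,3], [0,1,2,4], [0,1,3,4], [0,2,3,4], [1,2,3,4]

giving chain groups C_0 ≅ Z^5, C_1 ≅ Z^10, C_2 ≅ Z^10, C_3 ≅ Z^5.

The boundary map ∂_1: C_1 → C_0 maps an edge to its endpoints' difference, ∂[p,q] = q − p.
The resulting 5×10 matrix has rank 4, and its Smith normal form has invariant factors (1,1,1,1).

∂_2: C_2 → C_1 maps a triangle to the signed sum of its edges. For instance
  ∂[0,1,3] = [1,3] − [0,3] + [0,1],
  ∂[1,2,3] = [2,3] − [1,3] + [1,2].
The 10×10 boundary matrix has rank 6 and Smith normal form diag(1,1,1,1,1,1).

∂_3: C_3 → C_2 sends each 3-simplex σ to the alternating sum Σ_i (−1)^i (σ with its i-th vertex removed). For instance
  ∂[0,1,3,4] = [1,3,4] − [0,3,4] + [0,1,4] − [0,1,3],
  ∂[0,2,3,4] = [2,3,4] − [0,3,4] + [0,2,4] − [0,2,3].
The resulting 10×5 matrix has rank 4, and its Smith normal form has invariant factors (1,1,1,1).

Computing H_k = (kernel of ∂_k) / (image of ∂_{k+1}):

  H_0: rank C_0 − rank ∂_1 = 5 − 4 = 1, and the invariant factors of ∂_1 are all 1, so H_0 ≅ Z.
  H_1: rank ker ∂_1 − rank ∂_2 = (10 − 4) − 6 = 0, and the invariant factors of ∂_2 are all 1, so H_1 ≅ 0.
  H_2: rank ker ∂_2 − rank ∂_3 = (10 − 6) − 4 = 0, and the invariant factors of ∂_3 are all 1, so H_2 ≅ 0.
  H_3: rank ker ∂_3 − rank ∂_4 = (5 − 4) − 0 = 1, and there is no ∂_4, so H_3 ≅ Z.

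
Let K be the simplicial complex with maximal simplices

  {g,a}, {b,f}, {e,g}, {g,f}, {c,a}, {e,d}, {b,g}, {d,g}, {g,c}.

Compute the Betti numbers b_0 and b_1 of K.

Order the vertices as a < b < c < d < e < f < g. Listing each simplex with vertices in this order, K has dimension 1 with simplices:

  0-simplices (7): a, b, c, d, e, f, g
  1-simplices (9): ac, ag, bf, bg, cg, de, dg, eg, fg

so the chain groups are C_0 ≅ Z^7, C_1 ≅ Z^9.

The boundary map ∂_1: C_1 → C_0 is given by ∂[p,q] = [q] − [p]. For instance
  ∂de = e − d.
As a 7×9 matrix over Z this has rank 6, with invariant factors (1,1,1,1,1,1).

From H_k ≅ ker(∂_k) / im(∂_{k+1}) we obtain:

  H_0: rank C_0 − rank ∂_1 = 7 − 6 = 1, and the invariant factors of ∂_1 are all 1, so H_0 ≅ Z.
  H_1: rank ker ∂_1 − rank ∂_2 = (9 − 6) − 0 = 3, and there is no ∂_2, so H_1 ≅ Z^3.

Hence the Betti numbers are b_0 = 1, b_1 = 3.

b_0 = 1, b_1 = 3.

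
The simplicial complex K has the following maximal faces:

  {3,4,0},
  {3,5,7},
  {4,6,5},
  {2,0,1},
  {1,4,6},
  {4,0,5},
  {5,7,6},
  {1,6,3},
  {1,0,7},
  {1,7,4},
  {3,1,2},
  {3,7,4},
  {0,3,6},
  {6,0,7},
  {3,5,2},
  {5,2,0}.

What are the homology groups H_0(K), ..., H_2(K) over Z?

We work with the vertex ordering 0 < 1 < 2 < 3 < 4 < 5 < 6 < 7. The simplices of K, each written with vertices in increasing order, are:

  0-simplices (8): [0], [1], [2], [3], [4], [5], [6], [7]
  1-simplices (24): (24 of them)
  2-simplices (16): [0,1,2], [0,1,7], [0,2,5], [0,3,4], [0,3,6], [0,4,5], [0,6,7], [1,2,3], [1,3,6], [1,4,6], [1,4,7], [2,3,5], [3,4,7], [3,5,7], [4,5,6], [5,6,7]

giving chain groups C_0 ≅ Z^8, C_1 ≅ Z^24, C_2 ≅ Z^16.

The boundary map ∂_1: C_1 → C_0 maps an edge to its endpoints' difference, ∂[p,q] = q − p. For instance
  ∂[3,5] = [5] − [3].
The resulting 8×24 matrix has rank 7, and its Smith normal form has invariant factors (1,1,1,1,1,1,1).

∂_2: C_2 → C_1 sends each 2-simplex [p,q,r] to [q,r] − [p,r] + [p,q]. For instance
  ∂[3,4,7] = [4,7] − [3,7] + [3,4],
  ∂[0,1,7] = [1,7] − [0,7] + [0,1].
The 24×16 boundary matrix has rank 15 and Smith normal form diag(1,1,1,1,1,1,1,1,1,1,1,1,1,1,1).

Computing H_k = (kernel of ∂_k) / (image of ∂_{k+1}):

  H_0: rank C_0 − rank ∂_1 = 8 − 7 = 1, and the invariant factors of ∂_1 are all 1, so H_0 = Z.
  H_1: rank ker ∂_1 − rank ∂_2 = (24 − 7) − 15 = 2, and the invariant factors of ∂_2 are all 1, so H_1 = Z^2.
  H_2: rank ker ∂_2 − rank ∂_3 = (16 − 15) − 0 = 1, and there is no ∂_3, so H_2 = Z.

H_0 ≅ Z,  H_1 ≅ Z^2,  H_2 ≅ Z.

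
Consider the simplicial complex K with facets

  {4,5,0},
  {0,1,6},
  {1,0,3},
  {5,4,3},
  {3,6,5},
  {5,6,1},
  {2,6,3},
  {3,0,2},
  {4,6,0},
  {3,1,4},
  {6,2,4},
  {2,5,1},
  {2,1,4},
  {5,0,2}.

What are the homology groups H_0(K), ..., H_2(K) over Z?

H_0 = Z,  H_1 = Z^2,  H_2 = Z.

K has 7 vertices, 21 edges, 14 triangles.
rank ∂_0 = 0, rank ∂_1 = 6 ⇒ b_0 = 7 − 0 − 6 = 1; all invariant factors of ∂_1 are 1 so no torsion. So H_0 ≅ Z.
rank ∂_1 = 6, rank ∂_2 = 13 ⇒ b_1 = 21 − 6 − 13 = 2; all invariant factors of ∂_2 are 1 so no torsion. So H_1 ≅ Z^2.
rank ∂_2 = 13, rank ∂_3 = 0 ⇒ b_2 = 14 − 13 − 0 = 1. So H_2 ≅ Z.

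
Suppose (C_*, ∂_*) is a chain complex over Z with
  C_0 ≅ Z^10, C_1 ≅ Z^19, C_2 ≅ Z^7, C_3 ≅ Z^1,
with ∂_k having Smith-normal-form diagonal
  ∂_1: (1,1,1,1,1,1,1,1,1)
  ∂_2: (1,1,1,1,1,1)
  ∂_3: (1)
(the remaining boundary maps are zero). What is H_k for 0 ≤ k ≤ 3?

H_0 ≅ Z,  H_1 ≅ Z^4,  H_2 = 0,  H_3 = 0.

H_0: b_0 = 10 − 0 − 9 = 1; torsion from ∂_1 factors > 1: none. So H_0 ≅ Z.
H_1: b_1 = 19 − 9 − 6 = 4; torsion from ∂_2 factors > 1: none. So H_1 ≅ Z^4.
H_2: b_2 = 7 − 6 − 1 = 0; torsion from ∂_3 factors > 1: none. So H_2 ≅ 0.
H_3: b_3 = 1 − 1 − 0 = 0; torsion from ∂_4 factors > 1: none. So H_3 ≅ 0.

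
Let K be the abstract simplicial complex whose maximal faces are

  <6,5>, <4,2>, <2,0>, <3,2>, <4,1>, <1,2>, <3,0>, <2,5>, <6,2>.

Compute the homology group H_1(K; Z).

Order the vertices as 0 < 1 < 2 < 3 < 4 < 5 < 6. Listing each simplex with vertices in this order, K has dimension 1 with simplices:

  0-simplices (7): [0], [1], [2], [3], [4], [5], [6]
  1-simplices (9): [0,2], [0,3], [1,2], [1,4], [2,3], [2,4], [2,5], [2,6], [5,6]

giving chain groups C_0 ≅ Z^7, C_1 ≅ Z^9.

∂_1: C_1 → C_0 maps an edge to its endpoints' difference, ∂[p,q] = q − p. For instance
  ∂[2,5] = [5] − [2].
As a 7×9 matrix over Z this has rank 6, with invariant factors (1,1,1,1,1,1).

Reading off H_k = ker ∂_k / im ∂_{k+1}:

  H_1: rank ker ∂_1 − rank ∂_2 = (9 − 6) − 0 = 3, and there is no ∂_2, so H_1 ≅ Z^3.

H_1 ≅ Z^3.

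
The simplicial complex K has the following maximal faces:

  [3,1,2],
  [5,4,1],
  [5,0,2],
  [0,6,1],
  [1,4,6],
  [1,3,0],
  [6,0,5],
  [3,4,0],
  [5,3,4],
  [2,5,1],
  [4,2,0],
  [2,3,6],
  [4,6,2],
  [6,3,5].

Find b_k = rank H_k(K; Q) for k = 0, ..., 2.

Fix the vertex order 0 < 1 < 2 < 3 < 4 < 5 < 6 and write every simplex with vertices in increasing order. Then dim K = 2 and the simplices of K are:

  0-simplices (7): [0], [1], [2], [3], [4], [5], [6]
  1-simplices (21): [0,1], [0,2], [0,3], [0,4], [0,5], [0,6], [1,2], [1,3], [1,4], [1,5], [1,6], [2,3], [2,4], [2,5], [2,6], [3,4], [3,5], [3,6], [4,5], [4,6], [5,6]
  2-simplices (14): [0,1,3], [0,1,6], [0,2,4], [0,2,5], [0,3,4], [0,5,6], [1,2,3], [1,2,5], [1,4,5], [1,4,6], [2,3,6], [2,4,6], [3,4,5], [3,5,6]

giving chain groups C_0 ≅ Z^7, C_1 ≅ Z^21, C_2 ≅ Z^14.

∂_1: C_1 → C_0 is given by ∂[p,q] = [q] − [p].
The 7×21 boundary matrix has rank 6 and Smith normal form diag(1,1,1,1,1,1).

Boundary ∂_2: C_2 → C_1 acts by ∂[p,q,r] = [q,r] − [p,r] + [p,q]. For instance
  ∂[1,2,5] = [2,5] − [1,5] + [1,2],
  ∂[0,3,4] = [3,4] − [0,4] + [0,3].
The 21×14 boundary matrix has rank 13 and Smith normal form diag(1,1,1,1,1,1,1,1,1,1,1,1,1).

Computing H_k = (kernel of ∂_k) / (image of ∂_{k+1}):

  H_0: rank C_0 − rank ∂_1 = 7 − 6 = 1, and the invariant factors of ∂_1 are all 1, so H_0 = Z.
  H_1: rank ker ∂_1 − rank ∂_2 = (21 − 6) − 13 = 2, and the invariant factors of ∂_2 are all 1, so H_1 = Z^2.
  H_2: rank ker ∂_2 − rank ∂_3 = (14 − 13) − 0 = 1, and there is no ∂_3, so H_2 = Z.

As a check, the Euler characteristic is 7 − 21 + 14 = 0, which agrees with 1 − 2 + 1 = 0.
(K is a triangulation of the torus T^2.)

Hence the Betti numbers are b_0 = 1, b_1 = 2, b_2 = 1.

b_0 = 1, b_1 = 2, b_2 = 1.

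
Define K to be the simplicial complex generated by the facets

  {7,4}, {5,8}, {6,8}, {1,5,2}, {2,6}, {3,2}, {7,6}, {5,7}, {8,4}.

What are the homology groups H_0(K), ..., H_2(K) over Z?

H_0 ≅ Z,  H_1 ≅ Z^3,  H_2 = 0.

Order the vertices as 1 < 2 < 3 < 4 < 5 < 6 < 7 < 8. Listing each simplex with vertices in this order, K has dimension 2 with simplices:

  0-simplices (8): [1], [2], [3], [4], [5], [6], [7], [8]
  1-simplices (11): [1,2], [1,5], [2,3], [2,5], [2,6], [4,7], [4,8], [5,7], [5,8], [6,7], [6,8]
  2-simplices (1): [1,2,5]

giving chain groups C_0 ≅ Z^8, C_1 ≅ Z^11, C_2 ≅ Z^1.

Boundary ∂_1: C_1 → C_0 sends each edge [p,q] (with p < q) to q − p. For instance
  ∂[6,7] = [7] − [6].
The resulting 8×11 matrix has rank 7, and its Smith normal form has invariant factors (1,1,1,1,1,1,1).

Boundary ∂_2: C_2 → C_1 maps a triangle to the signed sum of its edges. For instance
  ∂[1,2,5] = [2,5] − [1,5] + [1,2].
As a 11×1 matrix over Z this has rank 1, with invariant factors (1).

Computing H_k = (kernel of ∂_k) / (image of ∂_{k+1}):

  H_0: rank C_0 − rank ∂_1 = 8 − 7 = 1, and the invariant factors of ∂_1 are all 1, so H_0 ≅ Z.
  H_1: rank ker ∂_1 − rank ∂_2 = (11 − 7) − 1 = 3, and the invariant factors of ∂_2 are all 1, so H_1 ≅ Z^3.
  H_2: rank ker ∂_2 − rank ∂_3 = (1 − 1) − 0 = 0, and there is no ∂_3, so H_2 ≅ 0.

As a check, the Euler characteristic is 8 − 11 + 1 = -2, which agrees with 1 − 3 + 0 = -2.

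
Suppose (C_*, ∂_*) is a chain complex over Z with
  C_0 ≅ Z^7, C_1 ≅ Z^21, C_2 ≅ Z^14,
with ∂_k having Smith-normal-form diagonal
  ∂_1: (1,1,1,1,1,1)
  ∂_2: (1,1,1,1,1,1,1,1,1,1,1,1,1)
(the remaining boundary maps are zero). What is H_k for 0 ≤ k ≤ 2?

H_0: b_0 = 7 − 0 − 6 = 1; torsion from ∂_1 factors > 1: none. So H_0 ≅ Z.
H_1: b_1 = 21 − 6 − 13 = 2; torsion from ∂_2 factors > 1: none. So H_1 ≅ Z^2.
H_2: b_2 = 14 − 13 − 0 = 1; torsion from ∂_3 factors > 1: none. So H_2 ≅ Z.

H_0 ≅ Z,  H_1 ≅ Z^2,  H_2 ≅ Z.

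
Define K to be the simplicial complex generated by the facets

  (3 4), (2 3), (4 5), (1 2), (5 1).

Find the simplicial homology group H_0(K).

Fix the vertex order 1 < 2 < 3 < 4 < 5 and write every simplex with vertices in increasing order. Then dim K = 1 and the simplices of K are:

  0-simplices (5): [1], [2], [3], [4], [5]
  1-simplices (5): [1,2], [1,5], [2,3], [3,4], [4,5]

so the chain groups are C_0 ≅ Z^5, C_1 ≅ Z^5.

∂_1: C_1 → C_0 maps an edge to its endpoints' difference, ∂[p,q] = q − p. For instance
  ∂[1,2] = [2] − [1].
This gives a 5×5 integer matrix of rank 4; reducing to Smith normal form yields diagonal entries (1,1,1,1).

Now H_k = ker ∂_k / im ∂_{k+1}, so:

  H_0: rank C_0 − rank ∂_1 = 5 − 4 = 1, and the invariant factors of ∂_1 are all 1, so H_0 = Z.

H_0 ≅ Z.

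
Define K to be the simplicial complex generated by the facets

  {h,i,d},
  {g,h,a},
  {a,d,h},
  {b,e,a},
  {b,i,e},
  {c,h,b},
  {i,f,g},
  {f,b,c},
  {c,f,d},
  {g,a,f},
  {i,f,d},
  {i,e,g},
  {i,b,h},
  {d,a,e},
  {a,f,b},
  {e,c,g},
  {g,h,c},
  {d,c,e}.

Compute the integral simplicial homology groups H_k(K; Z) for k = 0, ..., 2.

Order the vertices as a < b < c < d < e < f < g < h < i. Listing each simplex with vertices in this order, K has dimension 2 with simplices:

  0-simplices (9): a, b, c, d, e, f, g, h, i
  1-simplices (27): ab, ad, ae, af, ag, ah, bc, be, bf, bh, bi, cd, ce, cf, cg, ch, de, df, dh, di, eg, ei, fg, fi, gh, gi, hi
  2-simplices (18): abe, abf, ade, adh, afg, agh, bcf, bch, bei, bhi, cde, cdf, ceg, cgh, dfi, dhi, egi, fgi

so the chain groups are C_0 ≅ Z^9, C_1 ≅ Z^27, C_2 ≅ Z^18.

∂_1: C_1 → C_0 sends each edge [p,q] (with p < q) to q − p.
The resulting 9×27 matrix has rank 8, and its Smith normal form has invariant factors (1,1,1,1,1,1,1,1).

∂_2: C_2 → C_1 maps a triangle to the signed sum of its edges. For instance
  ∂dfi = fi − di + df,
  ∂bcf = cf − bf + bc.
This gives a 27×18 integer matrix of rank 17; reducing to Smith normal form yields diagonal entries (1,1,1,1,1,1,1,1,1,1,1,1,1,1,1,1,1).

Now H_k = ker ∂_k / im ∂_{k+1}, so:

  H_0: rank C_0 − rank ∂_1 = 9 − 8 = 1, and the invariant factors of ∂_1 are all 1, so H_0 ≅ Z.
  H_1: rank ker ∂_1 − rank ∂_2 = (27 − 8) − 17 = 2, and the invariant factors of ∂_2 are all 1, so H_1 ≅ Z^2.
  H_2: rank ker ∂_2 − rank ∂_3 = (18 − 17) − 0 = 1, and there is no ∂_3, so H_2 ≅ Z.

(K is a triangulation of the torus T^2.)

H_0 = Z,  H_1 = Z^2,  H_2 = Z.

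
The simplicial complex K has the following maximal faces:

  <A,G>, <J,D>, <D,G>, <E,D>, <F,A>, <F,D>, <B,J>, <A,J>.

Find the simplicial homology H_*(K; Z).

H_0 ≅ Z,  H_1 ≅ Z^2.

Take the total order A < B < D < E < F < G < J on the vertex set. Then K (dimension 1) consists of the simplices:

  0-simplices (7): A, B, D, E, F, G, J
  1-simplices (8): AF, AG, AJ, BJ, DE, DF, DG, DJ

so the chain groups are C_0 ≅ Z^7, C_1 ≅ Z^8.

The boundary map ∂_1: C_1 → C_0 sends each edge [p,q] (with p < q) to q − p. For instance
  ∂AF = F − A.
This gives a 7×8 integer matrix of rank 6; reducing to Smith normal form yields diagonal entries (1,1,1,1,1,1).

Now H_k = ker ∂_k / im ∂_{k+1}, so:

  H_0: rank C_0 − rank ∂_1 = 7 − 6 = 1, and the invariant factors of ∂_1 are all 1, so H_0 ≅ Z.
  H_1: rank ker ∂_1 − rank ∂_2 = (8 − 6) − 0 = 2, and there is no ∂_2, so H_1 ≅ Z^2.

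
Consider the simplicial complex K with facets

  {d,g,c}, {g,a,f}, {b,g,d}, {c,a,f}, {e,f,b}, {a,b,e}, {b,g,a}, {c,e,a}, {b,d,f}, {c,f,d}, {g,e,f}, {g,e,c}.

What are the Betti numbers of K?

Order the vertices as a < b < c < d < e < f < g. Listing each simplex with vertices in this order, K has dimension 2 with simplices:

  0-simplices (7): a, b, c, d, e, f, g
  1-simplices (18): ab, ac, ae, af, ag, bd, be, bf, bg, cd, ce, cf, cg, df, dg, ef, eg, fg
  2-simplices (12): abe, abg, ace, acf, afg, bdf, bdg, bef, cdf, cdg, ceg, efg

giving chain groups C_0 ≅ Z^7, C_1 ≅ Z^18, C_2 ≅ Z^12.

∂_1: C_1 → C_0 sends each edge [p,q] (with p < q) to q − p. For instance
  ∂cg = g − c.
The resulting 7×18 matrix has rank 6, and its Smith normal form has invariant factors (1,1,1,1,1,1).

∂_2: C_2 → C_1 maps a triangle to the signed sum of its edges. For instance
  ∂efg = fg − eg + ef,
  ∂abe = be − ae + ab.
This gives a 18×12 integer matrix of rank 12; reducing to Smith normal form yields diagonal entries (1,1,1,1,1,1,1,1,1,1,1,2).

Computing H_k = (kernel of ∂_k) / (image of ∂_{k+1}):

  H_0: rank C_0 − rank ∂_1 = 7 − 6 = 1, and the invariant factors of ∂_1 are all 1, so H_0 = Z.
  H_1: rank ker ∂_1 − rank ∂_2 = (18 − 6) − 12 = 0, and ∂_2 has invariant factor 2 > 1, so H_1 = Z/2Z.
  H_2: rank ker ∂_2 − rank ∂_3 = (12 − 12) − 0 = 0, and there is no ∂_3, so H_2 = 0.

Hence the Betti numbers are b_0 = 1, b_1 = 0, b_2 = 0.

b_0 = 1, b_1 = 0, b_2 = 0.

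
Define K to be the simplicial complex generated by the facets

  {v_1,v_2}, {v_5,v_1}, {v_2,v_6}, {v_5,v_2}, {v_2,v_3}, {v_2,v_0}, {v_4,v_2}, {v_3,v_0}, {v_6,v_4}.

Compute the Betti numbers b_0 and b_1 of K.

b_0 = 1, b_1 = 3.

Order the vertices as v_0 < v_1 < v_2 < v_3 < v_4 < v_5 < v_6. Listing each simplex with vertices in this order, K has dimension 1 with simplices:

  0-simplices (7): [v_0], [v_1], [v_2], [v_3], [v_4], [v_5], [v_6]
  1-simplices (9): [v_0,v_2], [v_0,v_3], [v_1,v_2], [v_1,v_5], [v_2,v_3], [v_2,v_4], [v_2,v_5], [v_2,v_6], [v_4,v_6]

so the chain groups are C_0 ≅ Z^7, C_1 ≅ Z^9.

The boundary map ∂_1: C_1 → C_0 is given by ∂[p,q] = [q] − [p]. For instance
  ∂[v_4,v_6] = [v_6] − [v_4].
As a 7×9 matrix over Z this has rank 6, with invariant factors (1,1,1,1,1,1).

Now H_k = ker ∂_k / im ∂_{k+1}, so:

  H_0: rank C_0 − rank ∂_1 = 7 − 6 = 1, and the invariant factors of ∂_1 are all 1, so H_0 ≅ Z.
  H_1: rank ker ∂_1 − rank ∂_2 = (9 − 6) − 0 = 3, and there is no ∂_2, so H_1 ≅ Z^3.

As a check, the Euler characteristic is 7 − 9 = -2, which agrees with 1 − 3 = -2.

Hence the Betti numbers are b_0 = 1, b_1 = 3.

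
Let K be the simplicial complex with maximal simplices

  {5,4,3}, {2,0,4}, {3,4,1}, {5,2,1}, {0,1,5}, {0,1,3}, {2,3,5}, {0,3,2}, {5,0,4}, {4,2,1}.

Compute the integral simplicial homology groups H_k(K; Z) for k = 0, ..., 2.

H_0 ≅ Z,  H_1 ≅ Z_2,  H_2 = 0.

Take the total order 0 < 1 < 2 < 3 < 4 < 5 on the vertex set. Then K (dimension 2) consists of the simplices:

  0-simplices (6): [0], [1], [2], [3], [4], [5]
  1-simplices (15): [0,1], [0,2], [0,3], [0,4], [0,5], [1,2], [1,3], [1,4], [1,5], [2,3], [2,4], [2,5], [3,4], [3,5], [4,5]
  2-simplices (10): [0,1,3], [0,1,5], [0,2,3], [0,2,4], [0,4,5], [1,2,4], [1,2,5], [1,3,4], [2,3,5], [3,4,5]

giving chain groups C_0 ≅ Z^6, C_1 ≅ Z^15, C_2 ≅ Z^10.

∂_1: C_1 → C_0 sends each edge [p,q] (with p < q) to q − p.
The resulting 6×15 matrix has rank 5, and its Smith normal form has invariant factors (1,1,1,1,1).

The boundary map ∂_2: C_2 → C_1 maps a triangle to the signed sum of its edges. For instance
  ∂[0,4,5] = [4,5] − [0,5] + [0,4],
  ∂[1,2,4] = [2,4] − [1,4] + [1,2].
As a 15×10 matrix over Z this has rank 10, with invariant factors (1,1,1,1,1,1,1,1,1,2).

From H_k ≅ ker(∂_k) / im(∂_{k+1}) we obtain:

  H_0: rank C_0 − rank ∂_1 = 6 − 5 = 1, and the invariant factors of ∂_1 are all 1, so H_0 = Z.
  H_1: rank ker ∂_1 − rank ∂_2 = (15 − 5) − 10 = 0, and ∂_2 has invariant factor 2 > 1, so H_1 = Z_2.
  H_2: rank ker ∂_2 − rank ∂_3 = (10 − 10) − 0 = 0, and there is no ∂_3, so H_2 = 0.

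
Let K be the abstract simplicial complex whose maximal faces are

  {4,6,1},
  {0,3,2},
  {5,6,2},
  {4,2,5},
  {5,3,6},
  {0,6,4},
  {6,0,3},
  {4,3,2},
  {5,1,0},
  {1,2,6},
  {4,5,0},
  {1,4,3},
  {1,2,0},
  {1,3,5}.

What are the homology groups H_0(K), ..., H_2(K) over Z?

H_0 ≅ Z,  H_1 ≅ Z^2,  H_2 ≅ Z.

Take the total order 0 < 1 < 2 < 3 < 4 < 5 < 6 on the vertex set. Then K (dimension 2) consists of the simplices:

  0-simplices (7): [0], [1], [2], [3], [4], [5], [6]
  1-simplices (21): [0,1], [0,2], [0,3], [0,4], [0,5], [0,6], [1,2], [1,3], [1,4], [1,5], [1,6], [2,3], [2,4], [2,5], [2,6], [3,4], [3,5], [3,6], [4,5], [4,6], [5,6]
  2-simplices (14): [0,1,2], [0,1,5], [0,2,3], [0,3,6], [0,4,5], [0,4,6], [1,2,6], [1,3,4], [1,3,5], [1,4,6], [2,3,4], [2,4,5], [2,5,6], [3,5,6]

Hence C_0 ≅ Z^7, C_1 ≅ Z^21, C_2 ≅ Z^14.

∂_1: C_1 → C_0 is given by ∂[p,q] = [q] − [p].
The 7×21 boundary matrix has rank 6 and Smith normal form diag(1,1,1,1,1,1).

Boundary ∂_2: C_2 → C_1 acts by ∂[p,q,r] = [q,r] − [p,r] + [p,q]. For instance
  ∂[2,3,4] = [3,4] − [2,4] + [2,3],
  ∂[0,2,3] = [2,3] − [0,3] + [0,2].
The 21×14 boundary matrix has rank 13 and Smith normal form diag(1,1,1,1,1,1,1,1,1,1,1,1,1).

Computing H_k = (kernel of ∂_k) / (image of ∂_{k+1}):

  H_0: rank C_0 − rank ∂_1 = 7 − 6 = 1, and the invariant factors of ∂_1 are all 1, so H_0 ≅ Z.
  H_1: rank ker ∂_1 − rank ∂_2 = (21 − 6) − 13 = 2, and the invariant factors of ∂_2 are all 1, so H_1 ≅ Z^2.
  H_2: rank ker ∂_2 − rank ∂_3 = (14 − 13) − 0 = 1, and there is no ∂_3, so H_2 ≅ Z.

As a check, the Euler characteristic is 7 − 21 + 14 = 0, which agrees with 1 − 2 + 1 = 0.
(K is a triangulation of the torus T^2.)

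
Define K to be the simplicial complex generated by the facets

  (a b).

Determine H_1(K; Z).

H_1 = 0.

K has 2 vertices, 1 edge.
rank ∂_1 = 1, rank ∂_2 = 0 ⇒ b_1 = 1 − 1 − 0 = 0. So H_1 ≅ 0.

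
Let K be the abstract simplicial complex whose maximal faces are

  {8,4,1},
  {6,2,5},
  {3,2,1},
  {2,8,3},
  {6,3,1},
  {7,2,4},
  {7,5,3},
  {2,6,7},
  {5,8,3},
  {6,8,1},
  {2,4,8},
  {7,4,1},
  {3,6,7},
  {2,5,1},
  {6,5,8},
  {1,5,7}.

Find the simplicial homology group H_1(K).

Fix the vertex order 1 < 2 < 3 < 4 < 5 < 6 < 7 < 8 and write every simplex with vertices in increasing order. Then dim K = 2 and the simplices of K are:

  0-simplices (8): [1], [2], [3], [4], [5], [6], [7], [8]
  1-simplices (24): (24 of them)
  2-simplices (16): [1,2,3], [1,2,5], [1,3,6], [1,4,7], [1,4,8], [1,5,7], [1,6,8], [2,3,8], [2,4,7], [2,4,8], [2,5,6], [2,6,7], [3,5,7], [3,5,8], [3,6,7], [5,6,8]

Hence C_0 ≅ Z^8, C_1 ≅ Z^24, C_2 ≅ Z^16.

∂_1: C_1 → C_0 is given by ∂[p,q] = [q] − [p]. For instance
  ∂[3,7] = [7] − [3].
This gives a 8×24 integer matrix of rank 7; reducing to Smith normal form yields diagonal entries (1,1,1,1,1,1,1).

Boundary ∂_2: C_2 → C_1 maps a triangle to the signed sum of its edges. For instance
  ∂[1,4,7] = [4,7] − [1,7] + [1,4],
  ∂[2,3,8] = [3,8] − [2,8] + [2,3].
The 24×16 boundary matrix has rank 15 and Smith normal form diag(1,1,1,1,1,1,1,1,1,1,1,1,1,1,1).

Now H_k = ker ∂_k / im ∂_{k+1}, so:

  H_1: rank ker ∂_1 − rank ∂_2 = (24 − 7) − 15 = 2, and the invariant factors of ∂_2 are all 1, so H_1 = Z^2.

(K is a triangulation of the torus T^2.)

H_1 = Z^2.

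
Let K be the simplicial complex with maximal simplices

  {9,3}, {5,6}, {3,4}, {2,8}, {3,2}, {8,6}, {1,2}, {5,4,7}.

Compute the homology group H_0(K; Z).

H_0 ≅ Z.

We work with the vertex ordering 1 < 2 < 3 < 4 < 5 < 6 < 7 < 8 < 9. The simplices of K, each written with vertices in increasing order, are:

  0-simplices (9): [1], [2], [3], [4], [5], [6], [7], [8], [9]
  1-simplices (10): [1,2], [2,3], [2,8], [3,4], [3,9], [4,5], [4,7], [5,6], [5,7], [6,8]
  2-simplices (1): [4,5,7]

giving chain groups C_0 ≅ Z^9, C_1 ≅ Z^10, C_2 ≅ Z^1.

Boundary ∂_1: C_1 → C_0 maps an edge to its endpoints' difference, ∂[p,q] = q − p. For instance
  ∂[4,7] = [7] − [4].
The resulting 9×10 matrix has rank 8, and its Smith normal form has invariant factors (1,1,1,1,1,1,1,1).

∂_2: C_2 → C_1 acts by ∂[p,q,r] = [q,r] − [p,r] + [p,q]. For instance
  ∂[4,5,7] = [5,7] − [4,7] + [4,5].
The 10×1 boundary matrix has rank 1 and Smith normal form diag(1).

Now H_k = ker ∂_k / im ∂_{k+1}, so:

  H_0: rank C_0 − rank ∂_1 = 9 − 8 = 1, and the invariant factors of ∂_1 are all 1, so H_0 ≅ Z.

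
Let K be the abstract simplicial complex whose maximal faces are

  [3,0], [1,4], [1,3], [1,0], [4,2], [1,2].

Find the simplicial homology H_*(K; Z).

H_0 = Z,  H_1 = Z^2.

Take the total order 0 < 1 < 2 < 3 < 4 on the vertex set. Then K (dimension 1) consists of the simplices:

  0-simplices (5): [0], [1], [2], [3], [4]
  1-simplices (6): [0,1], [0,3], [1,2], [1,3], [1,4], [2,4]

giving chain groups C_0 ≅ Z^5, C_1 ≅ Z^6.

Boundary ∂_1: C_1 → C_0 sends each edge [p,q] (with p < q) to q − p.
As a 5×6 matrix over Z this has rank 4, with invariant factors (1,1,1,1).

Computing H_k = (kernel of ∂_k) / (image of ∂_{k+1}):

  H_0: rank C_0 − rank ∂_1 = 5 − 4 = 1, and the invariant factors of ∂_1 are all 1, so H_0 = Z.
  H_1: rank ker ∂_1 − rank ∂_2 = (6 − 4) − 0 = 2, and there is no ∂_2, so H_1 = Z^2.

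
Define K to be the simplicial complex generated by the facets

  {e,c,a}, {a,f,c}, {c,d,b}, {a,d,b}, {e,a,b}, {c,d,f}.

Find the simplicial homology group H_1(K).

Fix the vertex order a < b < c < d < e < f and write every simplex with vertices in increasing order. Then dim K = 2 and the simplices of K are:

  0-simplices (6): a, b, c, d, e, f
  1-simplices (12): ab, ac, ad, ae, af, bc, bd, be, cd, ce, cf, df
  2-simplices (6): abd, abe, ace, acf, bcd, cdf

so the chain groups are C_0 ≅ Z^6, C_1 ≅ Z^12, C_2 ≅ Z^6.

The boundary map ∂_1: C_1 → C_0 maps an edge to its endpoints' difference, ∂[p,q] = q − p.
As a 6×12 matrix over Z this has rank 5, with invariant factors (1,1,1,1,1).

∂_2: C_2 → C_1 sends each 2-simplex [p,q,r] to [q,r] − [p,r] + [p,q]. For instance
  ∂ace = ce − ae + ac,
  ∂abe = be − ae + ab.
This gives a 12×6 integer matrix of rank 6; reducing to Smith normal form yields diagonal entries (1,1,1,1,1,1).

Now H_k = ker ∂_k / im ∂_{k+1}, so:

  H_1: rank ker ∂_1 − rank ∂_2 = (12 − 5) − 6 = 1, and the invariant factors of ∂_2 are all 1, so H_1 = Z.

(K is a triangulation of the cylinder S^1 x I.)

H_1 = Z.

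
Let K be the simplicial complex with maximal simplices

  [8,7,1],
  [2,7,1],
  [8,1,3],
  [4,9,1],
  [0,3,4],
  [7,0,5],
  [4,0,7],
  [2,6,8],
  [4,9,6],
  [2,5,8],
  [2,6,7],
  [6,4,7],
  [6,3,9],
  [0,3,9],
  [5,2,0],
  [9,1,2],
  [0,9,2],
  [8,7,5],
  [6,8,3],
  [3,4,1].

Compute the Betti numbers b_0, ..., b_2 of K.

b_0 = 1, b_1 = 1, b_2 = 0.

Fix the vertex order 0 < 1 < 2 < 3 < 4 < 5 < 6 < 7 < 8 < 9 and write every simplex with vertices in increasing order. Then dim K = 2 and the simplices of K are:

  0-simplices (10): [0], [1], [2], [3], [4], [5], [6], [7], [8], [9]
  1-simplices (30): (30 of them)
  2-simplices (20): (20 of them)

giving chain groups C_0 ≅ Z^10, C_1 ≅ Z^30, C_2 ≅ Z^20.

The boundary map ∂_1: C_1 → C_0 is given by ∂[p,q] = [q] − [p]. For instance
  ∂[3,9] = [9] − [3].
This gives a 10×30 integer matrix of rank 9; reducing to Smith normal form yields diagonal entries (1,1,1,1,1,1,1,1,1).

∂_2: C_2 → C_1 sends each 2-simplex [p,q,r] to [q,r] − [p,r] + [p,q]. For instance
  ∂[0,4,7] = [4,7] − [0,7] + [0,4],
  ∂[4,6,7] = [6,7] − [4,7] + [4,6].
The resulting 30×20 matrix has rank 20, and its Smith normal form has invariant factors (1,1,1,1,1,1,1,1,1,1,1,1,1,1,1,1,1,1,1,2).

Computing H_k = (kernel of ∂_k) / (image of ∂_{k+1}):

  H_0: rank C_0 − rank ∂_1 = 10 − 9 = 1, and the invariant factors of ∂_1 are all 1, so H_0 ≅ Z.
  H_1: rank ker ∂_1 − rank ∂_2 = (30 − 9) − 20 = 1, and ∂_2 has invariant factor 2 > 1, so H_1 ≅ Z ⊕ Z/2Z.
  H_2: rank ker ∂_2 − rank ∂_3 = (20 − 20) − 0 = 0, and there is no ∂_3, so H_2 ≅ 0.

(K is a triangulation of the Klein bottle.)

Hence the Betti numbers are b_0 = 1, b_1 = 1, b_2 = 0.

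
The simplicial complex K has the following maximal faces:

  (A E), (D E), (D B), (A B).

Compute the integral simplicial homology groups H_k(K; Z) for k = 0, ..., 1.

H_0 ≅ Z,  H_1 ≅ Z.

Take the total order A < B < D < E on the vertex set. Then K (dimension 1) consists of the simplices:

  0-simplices (4): A, B, D, E
  1-simplices (4): AB, AE, BD, DE

Hence C_0 ≅ Z^4, C_1 ≅ Z^4.

The boundary map ∂_1: C_1 → C_0 sends each edge [p,q] (with p < q) to q − p.
The 4×4 boundary matrix has rank 3 and Smith normal form diag(1,1,1).

From H_k ≅ ker(∂_k) / im(∂_{k+1}) we obtain:

  H_0: rank C_0 − rank ∂_1 = 4 − 3 = 1, and the invariant factors of ∂_1 are all 1, so H_0 = Z.
  H_1: rank ker ∂_1 − rank ∂_2 = (4 − 3) − 0 = 1, and there is no ∂_2, so H_1 = Z.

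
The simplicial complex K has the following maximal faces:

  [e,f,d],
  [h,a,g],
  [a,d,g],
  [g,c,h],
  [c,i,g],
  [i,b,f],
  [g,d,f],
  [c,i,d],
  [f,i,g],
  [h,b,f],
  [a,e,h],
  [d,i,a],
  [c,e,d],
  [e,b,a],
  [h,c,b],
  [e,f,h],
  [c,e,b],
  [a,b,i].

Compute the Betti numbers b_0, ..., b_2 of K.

b_0 = 1, b_1 = 1, b_2 = 0.

Order the vertices as a < b < c < d < e < f < g < h < i. Listing each simplex with vertices in this order, K has dimension 2 with simplices:

  0-simplices (9): a, b, c, d, e, f, g, h, i
  1-simplices (27): ab, ad, ae, ag, ah, ai, bc, be, bf, bh, bi, cd, ce, cg, ch, ci, de, df, dg, di, ef, eh, fg, fh, fi, gh, gi
  2-simplices (18): abe, abi, adg, adi, aeh, agh, bce, bch, bfh, bfi, cde, cdi, cgh, cgi, def, dfg, efh, fgi

giving chain groups C_0 ≅ Z^9, C_1 ≅ Z^27, C_2 ≅ Z^18.

∂_1: C_1 → C_0 sends each edge [p,q] (with p < q) to q − p. For instance
  ∂fi = i − f.
The resulting 9×27 matrix has rank 8, and its Smith normal form has invariant factors (1,1,1,1,1,1,1,1).

Boundary ∂_2: C_2 → C_1 acts by ∂[p,q,r] = [q,r] − [p,r] + [p,q]. For instance
  ∂bch = ch − bh + bc,
  ∂efh = fh − eh + ef.
This gives a 27×18 integer matrix of rank 18; reducing to Smith normal form yields diagonal entries (1,1,1,1,1,1,1,1,1,1,1,1,1,1,1,1,1,2).

Computing H_k = (kernel of ∂_k) / (image of ∂_{k+1}):

  H_0: rank C_0 − rank ∂_1 = 9 − 8 = 1, and the invariant factors of ∂_1 are all 1, so H_0 ≅ Z.
  H_1: rank ker ∂_1 − rank ∂_2 = (27 − 8) − 18 = 1, and ∂_2 has invariant factor 2 > 1, so H_1 ≅ Z ⊕ Z_2.
  H_2: rank ker ∂_2 − rank ∂_3 = (18 − 18) − 0 = 0, and there is no ∂_3, so H_2 ≅ 0.

Hence the Betti numbers are b_0 = 1, b_1 = 1, b_2 = 0.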